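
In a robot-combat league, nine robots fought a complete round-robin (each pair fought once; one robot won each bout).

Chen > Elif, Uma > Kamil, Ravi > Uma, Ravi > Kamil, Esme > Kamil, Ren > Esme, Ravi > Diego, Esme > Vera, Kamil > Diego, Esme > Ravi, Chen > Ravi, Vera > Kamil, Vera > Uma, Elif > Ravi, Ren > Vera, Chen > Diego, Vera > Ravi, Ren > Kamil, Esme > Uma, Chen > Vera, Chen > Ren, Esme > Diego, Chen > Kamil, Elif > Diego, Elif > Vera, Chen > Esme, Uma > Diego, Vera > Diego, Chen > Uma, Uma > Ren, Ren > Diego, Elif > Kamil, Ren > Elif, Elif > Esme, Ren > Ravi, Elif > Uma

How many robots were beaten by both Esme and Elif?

Esme beat: Kamil, Ravi, Vera, Uma, Diego.
Elif beat: Kamil, Ravi, Vera, Uma, Esme, Diego.
Both beat: Kamil, Ravi, Vera, Uma, Diego — 5.

5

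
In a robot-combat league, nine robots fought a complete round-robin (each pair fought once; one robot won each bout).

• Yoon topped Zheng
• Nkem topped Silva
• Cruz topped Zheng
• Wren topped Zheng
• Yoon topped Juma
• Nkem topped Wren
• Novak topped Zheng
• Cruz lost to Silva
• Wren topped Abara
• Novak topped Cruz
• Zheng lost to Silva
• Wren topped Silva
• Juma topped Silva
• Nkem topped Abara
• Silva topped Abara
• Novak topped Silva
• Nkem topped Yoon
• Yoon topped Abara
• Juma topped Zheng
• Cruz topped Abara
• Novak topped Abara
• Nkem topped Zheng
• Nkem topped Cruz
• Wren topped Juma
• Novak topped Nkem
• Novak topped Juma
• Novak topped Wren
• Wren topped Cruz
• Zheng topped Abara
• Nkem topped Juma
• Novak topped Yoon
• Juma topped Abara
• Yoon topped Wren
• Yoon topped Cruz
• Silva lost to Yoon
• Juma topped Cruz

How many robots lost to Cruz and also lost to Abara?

Cruz beat: Zheng, Abara.
Abara beat: no one.
No one was beaten by both.

0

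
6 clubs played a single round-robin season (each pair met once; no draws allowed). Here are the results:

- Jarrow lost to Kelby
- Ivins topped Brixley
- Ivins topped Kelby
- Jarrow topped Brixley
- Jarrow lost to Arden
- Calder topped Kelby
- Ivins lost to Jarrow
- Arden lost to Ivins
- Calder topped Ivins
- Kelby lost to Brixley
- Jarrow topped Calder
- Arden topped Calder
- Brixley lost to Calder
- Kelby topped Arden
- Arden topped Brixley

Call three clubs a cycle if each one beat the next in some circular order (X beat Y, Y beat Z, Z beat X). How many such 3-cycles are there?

Of the C(6,3) = 20 triples, the cyclic ones are: {Brixley, Jarrow, Kelby}; {Brixley, Kelby, Arden}; {Ivins, Jarrow, Kelby}; {Ivins, Jarrow, Arden}; {Ivins, Calder, Arden}; {Jarrow, Kelby, Calder}; {Kelby, Calder, Arden}.
That is 7.

7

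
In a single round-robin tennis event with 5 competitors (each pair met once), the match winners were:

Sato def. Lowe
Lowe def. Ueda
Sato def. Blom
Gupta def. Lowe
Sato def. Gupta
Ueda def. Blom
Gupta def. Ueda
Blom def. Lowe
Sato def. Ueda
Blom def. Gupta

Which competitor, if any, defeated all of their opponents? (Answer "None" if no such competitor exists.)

Sato has 4 wins out of 4 opponents — a perfect record.

Sato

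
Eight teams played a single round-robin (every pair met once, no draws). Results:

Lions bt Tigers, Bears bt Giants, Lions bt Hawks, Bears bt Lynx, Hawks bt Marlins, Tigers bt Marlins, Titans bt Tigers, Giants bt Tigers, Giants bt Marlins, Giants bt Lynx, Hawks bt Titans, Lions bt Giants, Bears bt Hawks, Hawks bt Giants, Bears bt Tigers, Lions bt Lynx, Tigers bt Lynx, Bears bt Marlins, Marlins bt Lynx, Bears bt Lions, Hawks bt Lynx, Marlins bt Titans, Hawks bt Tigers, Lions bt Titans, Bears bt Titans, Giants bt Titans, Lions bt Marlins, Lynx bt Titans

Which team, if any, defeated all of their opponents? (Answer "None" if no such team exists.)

Bears has 7 wins out of 7 opponents — a perfect record.

Bears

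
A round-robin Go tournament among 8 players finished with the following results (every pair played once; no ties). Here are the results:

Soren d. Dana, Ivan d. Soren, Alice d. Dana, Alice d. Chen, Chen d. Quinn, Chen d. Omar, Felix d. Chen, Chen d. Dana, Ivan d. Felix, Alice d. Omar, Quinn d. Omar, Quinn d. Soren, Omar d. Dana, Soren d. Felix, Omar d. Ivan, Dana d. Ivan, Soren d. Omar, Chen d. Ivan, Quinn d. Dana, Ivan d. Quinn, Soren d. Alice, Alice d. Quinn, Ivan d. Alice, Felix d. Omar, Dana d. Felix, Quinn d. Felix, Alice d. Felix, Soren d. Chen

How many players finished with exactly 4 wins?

3

Win totals: Ivan 4, Chen 4, Quinn 4, Soren 5, Omar 2, Felix 2, Alice 5, Dana 2.
Exactly 4: Ivan, Chen, Quinn — 3 players.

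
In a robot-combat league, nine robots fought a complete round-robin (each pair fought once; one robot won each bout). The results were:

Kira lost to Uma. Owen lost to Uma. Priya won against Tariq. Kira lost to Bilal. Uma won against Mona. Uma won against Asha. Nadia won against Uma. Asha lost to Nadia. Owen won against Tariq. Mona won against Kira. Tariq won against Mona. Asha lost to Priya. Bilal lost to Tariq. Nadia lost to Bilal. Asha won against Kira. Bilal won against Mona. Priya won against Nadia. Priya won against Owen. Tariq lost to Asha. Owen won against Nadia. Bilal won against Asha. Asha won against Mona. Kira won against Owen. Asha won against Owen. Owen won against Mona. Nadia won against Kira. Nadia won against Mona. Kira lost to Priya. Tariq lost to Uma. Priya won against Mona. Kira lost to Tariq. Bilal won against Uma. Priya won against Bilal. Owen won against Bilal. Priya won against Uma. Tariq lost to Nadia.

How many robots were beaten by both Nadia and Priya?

Nadia beat: Uma, Mona, Asha, Tariq, Kira.
Priya beat: Uma, Bilal, Mona, Asha, Owen, Tariq, Kira, Nadia.
Both beat: Uma, Mona, Asha, Tariq, Kira — 5.

5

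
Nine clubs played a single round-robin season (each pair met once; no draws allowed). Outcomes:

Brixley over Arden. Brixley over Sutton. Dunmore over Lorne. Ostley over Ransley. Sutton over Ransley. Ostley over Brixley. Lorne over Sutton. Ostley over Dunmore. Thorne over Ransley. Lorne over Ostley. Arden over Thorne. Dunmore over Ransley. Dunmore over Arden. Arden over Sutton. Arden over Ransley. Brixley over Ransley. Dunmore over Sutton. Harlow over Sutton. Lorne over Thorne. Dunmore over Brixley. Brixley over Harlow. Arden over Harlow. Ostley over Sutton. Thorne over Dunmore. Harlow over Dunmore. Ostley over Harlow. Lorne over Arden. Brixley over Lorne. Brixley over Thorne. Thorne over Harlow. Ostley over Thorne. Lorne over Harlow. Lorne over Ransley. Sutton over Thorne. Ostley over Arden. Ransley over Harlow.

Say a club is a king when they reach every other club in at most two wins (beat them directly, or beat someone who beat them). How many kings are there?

Ostley reaches everyone (king).
Ransley cannot reach Ostley, Arden, Lorne, Thorne, Brixley in two steps.
Dunmore reaches everyone (king).
Arden cannot reach Ostley, Lorne, Brixley in two steps.
Lorne reaches everyone (king).
Thorne cannot reach Ostley in two steps.
Sutton cannot reach Ostley, Arden, Lorne, Brixley in two steps.
Brixley reaches everyone (king).
Harlow cannot reach Ostley in two steps.
Kings: Ostley, Dunmore, Lorne, Brixley — 4.

4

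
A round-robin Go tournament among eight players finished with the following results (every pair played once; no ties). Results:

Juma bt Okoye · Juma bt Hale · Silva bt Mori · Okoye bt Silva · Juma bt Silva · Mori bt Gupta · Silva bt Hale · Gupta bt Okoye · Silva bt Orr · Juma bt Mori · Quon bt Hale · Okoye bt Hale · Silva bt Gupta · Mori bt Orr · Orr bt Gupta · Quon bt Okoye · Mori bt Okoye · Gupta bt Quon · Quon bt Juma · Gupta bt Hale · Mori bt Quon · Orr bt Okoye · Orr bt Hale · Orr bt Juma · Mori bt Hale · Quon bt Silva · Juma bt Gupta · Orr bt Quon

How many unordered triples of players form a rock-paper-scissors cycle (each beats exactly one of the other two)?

Win totals: Gupta 3, Quon 4, Okoye 2, Mori 5, Silva 4, Hale 0, Orr 5, Juma 5.
A player with w wins dominates both others in C(w,2) triples; summing gives 3 + 6 + 1 + 10 + 6 + 0 + 10 + 10 = 46 transitive triples.
Total triples C(8,3) = 56, so cyclic triples = 56 − 46 = 10.

10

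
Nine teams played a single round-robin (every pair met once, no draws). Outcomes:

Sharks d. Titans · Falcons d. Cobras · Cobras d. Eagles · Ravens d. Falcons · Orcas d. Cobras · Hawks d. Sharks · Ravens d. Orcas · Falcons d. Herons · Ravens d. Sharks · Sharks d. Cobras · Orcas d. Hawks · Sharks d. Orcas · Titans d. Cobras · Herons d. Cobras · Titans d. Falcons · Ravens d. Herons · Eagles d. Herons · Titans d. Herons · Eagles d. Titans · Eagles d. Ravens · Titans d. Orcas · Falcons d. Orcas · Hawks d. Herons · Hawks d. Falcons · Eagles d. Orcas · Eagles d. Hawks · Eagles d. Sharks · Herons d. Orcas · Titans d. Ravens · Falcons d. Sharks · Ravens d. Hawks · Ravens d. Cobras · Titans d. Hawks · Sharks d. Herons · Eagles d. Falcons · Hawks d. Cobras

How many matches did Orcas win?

Orcas' results: beat Hawks, Cobras; lost to Herons, Titans, Falcons, Ravens, Eagles, Sharks.
That is 2 wins.

2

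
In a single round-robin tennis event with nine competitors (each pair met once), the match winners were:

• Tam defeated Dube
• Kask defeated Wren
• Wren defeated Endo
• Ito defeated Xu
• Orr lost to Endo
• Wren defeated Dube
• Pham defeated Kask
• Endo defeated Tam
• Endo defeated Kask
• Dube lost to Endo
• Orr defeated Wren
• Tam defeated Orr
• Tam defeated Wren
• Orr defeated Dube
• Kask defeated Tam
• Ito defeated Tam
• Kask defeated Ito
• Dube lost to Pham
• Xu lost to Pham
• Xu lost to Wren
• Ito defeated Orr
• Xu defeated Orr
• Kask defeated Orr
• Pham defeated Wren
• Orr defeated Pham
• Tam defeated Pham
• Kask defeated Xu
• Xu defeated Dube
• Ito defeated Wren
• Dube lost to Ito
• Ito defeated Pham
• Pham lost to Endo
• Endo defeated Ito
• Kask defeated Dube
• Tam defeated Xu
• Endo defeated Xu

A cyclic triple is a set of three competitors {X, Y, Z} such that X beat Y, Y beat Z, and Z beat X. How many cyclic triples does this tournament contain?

Win totals: Ito 6, Pham 4, Xu 2, Kask 6, Endo 7, Tam 5, Orr 3, Dube 0, Wren 3.
A competitor with w wins dominates both others in C(w,2) triples; summing gives 15 + 6 + 1 + 15 + 21 + 10 + 3 + 0 + 3 = 74 transitive triples.
Total triples C(9,3) = 84, so cyclic triples = 84 − 74 = 10.

10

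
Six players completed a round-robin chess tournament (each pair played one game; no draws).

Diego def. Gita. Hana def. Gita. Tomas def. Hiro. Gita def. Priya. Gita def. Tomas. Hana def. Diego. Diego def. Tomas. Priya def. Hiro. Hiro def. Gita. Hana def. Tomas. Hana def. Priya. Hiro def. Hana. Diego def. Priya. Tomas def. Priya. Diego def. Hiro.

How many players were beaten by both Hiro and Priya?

Hiro beat: Hana, Gita.
Priya beat: Hiro.
No one was beaten by both.

0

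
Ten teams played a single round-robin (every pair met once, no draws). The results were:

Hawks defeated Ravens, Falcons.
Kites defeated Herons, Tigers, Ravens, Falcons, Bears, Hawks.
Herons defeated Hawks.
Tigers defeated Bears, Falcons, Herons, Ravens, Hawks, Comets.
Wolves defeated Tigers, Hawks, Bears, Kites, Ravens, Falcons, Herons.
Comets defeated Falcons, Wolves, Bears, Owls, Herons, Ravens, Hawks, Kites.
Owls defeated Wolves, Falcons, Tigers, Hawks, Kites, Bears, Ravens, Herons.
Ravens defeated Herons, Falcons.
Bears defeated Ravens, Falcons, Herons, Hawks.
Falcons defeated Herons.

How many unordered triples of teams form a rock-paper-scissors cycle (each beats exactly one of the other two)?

Win totals: Hawks 2, Herons 1, Wolves 7, Falcons 1, Bears 4, Comets 8, Kites 6, Tigers 6, Ravens 2, Owls 8.
A team with w wins dominates both others in C(w,2) triples; summing gives 1 + 0 + 21 + 0 + 6 + 28 + 15 + 15 + 1 + 28 = 115 transitive triples.
Total triples C(10,3) = 120, so cyclic triples = 120 − 115 = 5.

5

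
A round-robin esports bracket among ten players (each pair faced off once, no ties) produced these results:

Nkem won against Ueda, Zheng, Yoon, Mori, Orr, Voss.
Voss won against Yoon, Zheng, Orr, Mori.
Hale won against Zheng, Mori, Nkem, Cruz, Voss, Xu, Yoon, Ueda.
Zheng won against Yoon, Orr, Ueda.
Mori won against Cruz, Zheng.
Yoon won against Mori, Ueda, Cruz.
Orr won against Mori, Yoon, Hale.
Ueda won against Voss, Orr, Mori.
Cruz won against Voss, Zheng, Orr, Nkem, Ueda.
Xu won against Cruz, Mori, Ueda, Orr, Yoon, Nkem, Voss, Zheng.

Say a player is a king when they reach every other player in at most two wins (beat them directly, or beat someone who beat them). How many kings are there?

3

Ueda cannot reach Xu, Nkem in two steps.
Xu reaches everyone (king).
Hale reaches everyone (king).
Orr reaches everyone (king).
Cruz cannot reach Xu in two steps.
Mori cannot reach Xu, Hale in two steps.
Yoon cannot reach Xu, Hale in two steps.
Nkem cannot reach Xu in two steps.
Zheng cannot reach Xu, Nkem in two steps.
Voss cannot reach Xu, Nkem in two steps.
Kings: Xu, Hale, Orr — 3.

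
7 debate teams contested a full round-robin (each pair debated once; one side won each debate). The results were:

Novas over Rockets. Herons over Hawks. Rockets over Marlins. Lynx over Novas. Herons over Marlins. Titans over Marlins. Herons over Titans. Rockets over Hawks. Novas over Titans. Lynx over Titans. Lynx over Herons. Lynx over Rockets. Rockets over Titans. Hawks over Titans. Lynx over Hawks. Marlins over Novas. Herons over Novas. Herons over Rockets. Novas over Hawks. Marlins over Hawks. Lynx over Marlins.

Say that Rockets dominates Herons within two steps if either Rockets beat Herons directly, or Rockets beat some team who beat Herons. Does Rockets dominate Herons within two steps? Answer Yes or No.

Rockets did not beat Herons directly.
Rockets beat Marlins, Titans, Hawks, but each of them lost to Herons. No two-step path.

No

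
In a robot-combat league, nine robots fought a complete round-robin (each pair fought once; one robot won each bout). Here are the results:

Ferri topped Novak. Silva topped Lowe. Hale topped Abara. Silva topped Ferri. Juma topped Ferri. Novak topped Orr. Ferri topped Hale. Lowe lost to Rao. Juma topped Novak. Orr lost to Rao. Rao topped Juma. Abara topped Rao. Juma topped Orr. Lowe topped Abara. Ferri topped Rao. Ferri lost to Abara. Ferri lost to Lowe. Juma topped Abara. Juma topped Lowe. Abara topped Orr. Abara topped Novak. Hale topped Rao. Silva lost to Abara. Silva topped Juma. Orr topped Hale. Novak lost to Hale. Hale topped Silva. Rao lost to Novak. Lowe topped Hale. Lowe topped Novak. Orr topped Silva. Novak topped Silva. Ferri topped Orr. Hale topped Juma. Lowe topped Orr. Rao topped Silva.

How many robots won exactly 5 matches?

Win totals: Rao 4, Orr 2, Silva 3, Lowe 5, Abara 5, Ferri 4, Hale 5, Juma 5, Novak 3.
Exactly 5: Lowe, Abara, Hale, Juma — 4 robots.

4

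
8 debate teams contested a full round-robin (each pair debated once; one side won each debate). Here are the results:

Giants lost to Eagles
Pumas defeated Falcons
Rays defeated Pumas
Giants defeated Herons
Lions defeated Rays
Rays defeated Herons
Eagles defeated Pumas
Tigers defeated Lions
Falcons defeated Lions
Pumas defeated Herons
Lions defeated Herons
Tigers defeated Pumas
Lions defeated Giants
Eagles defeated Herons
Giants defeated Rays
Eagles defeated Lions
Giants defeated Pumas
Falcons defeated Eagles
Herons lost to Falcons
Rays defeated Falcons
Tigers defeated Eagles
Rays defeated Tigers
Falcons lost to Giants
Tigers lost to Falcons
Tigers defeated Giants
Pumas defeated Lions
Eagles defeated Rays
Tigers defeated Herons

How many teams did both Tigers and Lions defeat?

2

Tigers beat: Pumas, Herons, Eagles, Lions, Giants.
Lions beat: Rays, Herons, Giants.
Both beat: Herons, Giants — 2.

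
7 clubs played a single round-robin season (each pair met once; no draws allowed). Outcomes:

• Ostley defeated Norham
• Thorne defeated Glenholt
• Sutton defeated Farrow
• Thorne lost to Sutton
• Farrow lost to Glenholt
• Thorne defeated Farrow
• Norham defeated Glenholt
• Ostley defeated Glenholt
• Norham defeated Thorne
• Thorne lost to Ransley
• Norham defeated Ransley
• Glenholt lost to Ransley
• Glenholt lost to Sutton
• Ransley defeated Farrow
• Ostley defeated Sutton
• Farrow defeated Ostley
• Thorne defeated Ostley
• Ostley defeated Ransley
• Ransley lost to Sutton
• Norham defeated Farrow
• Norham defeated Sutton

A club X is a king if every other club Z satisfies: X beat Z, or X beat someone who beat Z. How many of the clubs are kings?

Glenholt cannot reach Thorne, Sutton, Ransley, Norham in two steps.
Thorne reaches everyone (king).
Ostley reaches everyone (king).
Sutton cannot reach Norham in two steps.
Ransley cannot reach Sutton, Norham in two steps.
Farrow cannot reach Thorne in two steps.
Norham reaches everyone (king).
Kings: Thorne, Ostley, Norham — 3.

3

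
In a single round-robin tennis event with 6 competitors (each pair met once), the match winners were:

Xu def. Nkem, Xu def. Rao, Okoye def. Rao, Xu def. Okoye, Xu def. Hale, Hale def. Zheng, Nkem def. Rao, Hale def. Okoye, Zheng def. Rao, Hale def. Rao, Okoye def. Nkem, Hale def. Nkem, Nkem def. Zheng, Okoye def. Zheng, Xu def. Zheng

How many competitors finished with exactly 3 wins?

Win totals: Rao 0, Xu 5, Zheng 1, Hale 4, Nkem 2, Okoye 3.
Exactly 3: Okoye — 1 competitor.

1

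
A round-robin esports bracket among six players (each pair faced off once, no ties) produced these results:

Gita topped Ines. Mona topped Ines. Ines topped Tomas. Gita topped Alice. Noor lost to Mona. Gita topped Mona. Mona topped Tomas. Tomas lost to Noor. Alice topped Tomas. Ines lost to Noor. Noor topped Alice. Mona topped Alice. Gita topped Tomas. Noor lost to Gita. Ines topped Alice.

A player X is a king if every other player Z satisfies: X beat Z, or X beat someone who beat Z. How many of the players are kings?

Gita reaches everyone (king).
Mona cannot reach Gita in two steps.
Alice cannot reach Gita, Mona, Noor, Ines in two steps.
Noor cannot reach Gita, Mona in two steps.
Ines cannot reach Gita, Mona, Noor in two steps.
Tomas cannot reach Gita, Mona, Alice, Noor, Ines in two steps.
Kings: Gita — 1.

1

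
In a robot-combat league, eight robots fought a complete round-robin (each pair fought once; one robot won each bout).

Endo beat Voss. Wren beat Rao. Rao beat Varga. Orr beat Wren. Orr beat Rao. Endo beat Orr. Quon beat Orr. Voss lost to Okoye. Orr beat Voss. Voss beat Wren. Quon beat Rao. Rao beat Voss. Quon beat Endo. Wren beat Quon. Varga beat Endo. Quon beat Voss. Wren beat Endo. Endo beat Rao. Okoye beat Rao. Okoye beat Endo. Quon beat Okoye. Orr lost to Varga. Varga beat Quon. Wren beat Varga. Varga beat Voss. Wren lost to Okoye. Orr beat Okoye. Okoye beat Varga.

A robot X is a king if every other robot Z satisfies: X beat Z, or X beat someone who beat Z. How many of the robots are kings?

Varga reaches everyone (king).
Quon reaches everyone (king).
Wren reaches everyone (king).
Rao cannot reach Okoye in two steps.
Endo cannot reach Quon in two steps.
Okoye reaches everyone (king).
Voss cannot reach Okoye, Orr in two steps.
Orr reaches everyone (king).
Kings: Varga, Quon, Wren, Okoye, Orr — 5.

5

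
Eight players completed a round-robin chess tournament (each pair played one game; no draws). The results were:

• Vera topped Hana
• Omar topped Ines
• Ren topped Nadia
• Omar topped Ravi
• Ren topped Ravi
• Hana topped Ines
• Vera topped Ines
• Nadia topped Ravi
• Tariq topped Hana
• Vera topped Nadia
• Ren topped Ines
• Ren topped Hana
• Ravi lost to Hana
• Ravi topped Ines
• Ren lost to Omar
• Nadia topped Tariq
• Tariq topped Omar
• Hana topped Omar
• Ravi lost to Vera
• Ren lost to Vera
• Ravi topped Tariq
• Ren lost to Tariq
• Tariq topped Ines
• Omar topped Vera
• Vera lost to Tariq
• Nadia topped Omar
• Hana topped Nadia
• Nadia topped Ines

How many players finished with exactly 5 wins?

Win totals: Ren 4, Ravi 2, Nadia 4, Tariq 5, Vera 5, Hana 4, Ines 0, Omar 4.
Exactly 5: Tariq, Vera — 2 players.

2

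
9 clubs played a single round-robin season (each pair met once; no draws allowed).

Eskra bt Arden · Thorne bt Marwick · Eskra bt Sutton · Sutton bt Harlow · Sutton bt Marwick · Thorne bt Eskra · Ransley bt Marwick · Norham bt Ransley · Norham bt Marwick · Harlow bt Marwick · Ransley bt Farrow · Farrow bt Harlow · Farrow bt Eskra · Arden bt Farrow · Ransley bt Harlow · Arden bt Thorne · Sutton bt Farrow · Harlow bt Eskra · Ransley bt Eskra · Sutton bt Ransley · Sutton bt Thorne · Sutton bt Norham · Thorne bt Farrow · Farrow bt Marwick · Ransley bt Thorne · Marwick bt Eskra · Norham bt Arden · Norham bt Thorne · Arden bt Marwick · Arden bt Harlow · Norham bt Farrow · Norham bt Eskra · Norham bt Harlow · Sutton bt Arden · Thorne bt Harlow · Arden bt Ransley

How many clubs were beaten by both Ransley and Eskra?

Ransley beat: Eskra, Farrow, Thorne, Harlow, Marwick.
Eskra beat: Arden, Sutton.
No one was beaten by both.

0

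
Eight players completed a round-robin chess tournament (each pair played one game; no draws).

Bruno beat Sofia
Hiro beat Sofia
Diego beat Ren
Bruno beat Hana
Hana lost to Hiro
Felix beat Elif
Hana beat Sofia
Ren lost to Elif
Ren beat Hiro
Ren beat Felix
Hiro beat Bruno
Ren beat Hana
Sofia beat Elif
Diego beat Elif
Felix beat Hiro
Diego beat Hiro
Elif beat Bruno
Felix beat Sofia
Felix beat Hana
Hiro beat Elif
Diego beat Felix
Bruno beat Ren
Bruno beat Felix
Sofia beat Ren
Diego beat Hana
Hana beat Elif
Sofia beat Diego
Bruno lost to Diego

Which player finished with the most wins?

Win totals: Sofia 3, Ren 3, Elif 2, Diego 6, Hiro 4, Felix 4, Bruno 4, Hana 2.
Diego leads with 6 wins (next highest: 4).

Diego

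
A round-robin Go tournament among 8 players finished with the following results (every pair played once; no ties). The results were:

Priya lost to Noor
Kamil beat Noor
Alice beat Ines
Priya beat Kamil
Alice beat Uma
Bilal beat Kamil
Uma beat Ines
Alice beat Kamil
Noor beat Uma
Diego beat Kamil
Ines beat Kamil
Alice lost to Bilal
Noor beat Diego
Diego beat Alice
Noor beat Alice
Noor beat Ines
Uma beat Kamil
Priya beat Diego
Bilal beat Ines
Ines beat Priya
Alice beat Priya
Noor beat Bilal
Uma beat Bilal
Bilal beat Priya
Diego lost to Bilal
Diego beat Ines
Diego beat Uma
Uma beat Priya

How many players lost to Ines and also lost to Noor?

Ines beat: Kamil, Priya.
Noor beat: Diego, Alice, Ines, Uma, Bilal, Priya.
Both beat: Priya — 1.

1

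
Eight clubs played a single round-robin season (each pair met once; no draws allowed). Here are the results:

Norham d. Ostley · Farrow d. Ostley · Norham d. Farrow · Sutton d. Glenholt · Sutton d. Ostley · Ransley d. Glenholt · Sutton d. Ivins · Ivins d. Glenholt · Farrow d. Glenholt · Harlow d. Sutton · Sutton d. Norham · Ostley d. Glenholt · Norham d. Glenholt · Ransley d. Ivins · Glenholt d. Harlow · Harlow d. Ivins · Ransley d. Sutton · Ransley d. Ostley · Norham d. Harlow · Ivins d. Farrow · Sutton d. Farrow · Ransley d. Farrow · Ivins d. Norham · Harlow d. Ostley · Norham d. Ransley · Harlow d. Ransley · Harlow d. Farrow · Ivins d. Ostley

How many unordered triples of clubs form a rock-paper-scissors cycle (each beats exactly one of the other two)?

Win totals: Sutton 5, Ostley 1, Ivins 4, Glenholt 1, Farrow 2, Norham 5, Ransley 5, Harlow 5.
A club with w wins dominates both others in C(w,2) triples; summing gives 10 + 0 + 6 + 0 + 1 + 10 + 10 + 10 = 47 transitive triples.
Total triples C(8,3) = 56, so cyclic triples = 56 − 47 = 9.

9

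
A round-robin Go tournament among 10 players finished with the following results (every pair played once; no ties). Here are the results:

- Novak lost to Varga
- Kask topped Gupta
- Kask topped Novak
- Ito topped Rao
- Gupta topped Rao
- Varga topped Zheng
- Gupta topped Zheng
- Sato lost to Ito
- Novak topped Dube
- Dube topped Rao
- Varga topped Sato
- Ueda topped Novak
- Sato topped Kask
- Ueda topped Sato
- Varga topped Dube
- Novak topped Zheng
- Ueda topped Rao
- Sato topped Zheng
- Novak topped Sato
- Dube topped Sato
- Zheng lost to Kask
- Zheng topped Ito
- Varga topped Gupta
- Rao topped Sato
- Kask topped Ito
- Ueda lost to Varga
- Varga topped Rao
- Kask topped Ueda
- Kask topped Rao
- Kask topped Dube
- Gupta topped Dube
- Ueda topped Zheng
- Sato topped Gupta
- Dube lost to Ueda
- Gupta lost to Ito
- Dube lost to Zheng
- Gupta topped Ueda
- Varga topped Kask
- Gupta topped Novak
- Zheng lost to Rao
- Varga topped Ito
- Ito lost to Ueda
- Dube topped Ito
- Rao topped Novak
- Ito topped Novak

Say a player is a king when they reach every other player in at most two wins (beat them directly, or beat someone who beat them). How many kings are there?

1

Rao cannot reach Ueda, Varga in two steps.
Novak cannot reach Ueda, Varga in two steps.
Dube cannot reach Ueda, Varga in two steps.
Ueda cannot reach Varga in two steps.
Ito cannot reach Varga in two steps.
Kask cannot reach Varga in two steps.
Varga reaches everyone (king).
Zheng cannot reach Ueda, Kask, Varga in two steps.
Gupta cannot reach Kask, Varga in two steps.
Sato cannot reach Varga in two steps.
Kings: Varga — 1.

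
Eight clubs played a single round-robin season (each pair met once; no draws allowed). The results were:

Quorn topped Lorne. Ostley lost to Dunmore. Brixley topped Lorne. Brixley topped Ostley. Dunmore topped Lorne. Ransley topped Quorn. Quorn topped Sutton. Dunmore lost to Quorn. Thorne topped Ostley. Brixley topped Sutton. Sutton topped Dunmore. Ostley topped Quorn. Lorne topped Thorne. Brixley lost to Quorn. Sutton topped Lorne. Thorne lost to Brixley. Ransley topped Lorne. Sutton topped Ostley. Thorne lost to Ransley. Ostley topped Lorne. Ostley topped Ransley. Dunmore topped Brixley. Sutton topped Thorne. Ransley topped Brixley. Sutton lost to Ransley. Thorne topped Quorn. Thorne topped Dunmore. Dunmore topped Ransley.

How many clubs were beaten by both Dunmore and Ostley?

2

Dunmore beat: Brixley, Ostley, Ransley, Lorne.
Ostley beat: Ransley, Lorne, Quorn.
Both beat: Ransley, Lorne — 2.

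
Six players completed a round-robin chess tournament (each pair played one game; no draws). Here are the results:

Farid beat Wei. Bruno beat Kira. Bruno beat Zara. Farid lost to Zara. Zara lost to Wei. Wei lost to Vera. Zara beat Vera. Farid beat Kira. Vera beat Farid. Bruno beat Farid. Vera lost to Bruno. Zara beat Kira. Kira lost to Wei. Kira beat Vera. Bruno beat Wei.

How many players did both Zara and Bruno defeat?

3

Zara beat: Kira, Vera, Farid.
Bruno beat: Kira, Wei, Vera, Zara, Farid.
Both beat: Kira, Vera, Farid — 3.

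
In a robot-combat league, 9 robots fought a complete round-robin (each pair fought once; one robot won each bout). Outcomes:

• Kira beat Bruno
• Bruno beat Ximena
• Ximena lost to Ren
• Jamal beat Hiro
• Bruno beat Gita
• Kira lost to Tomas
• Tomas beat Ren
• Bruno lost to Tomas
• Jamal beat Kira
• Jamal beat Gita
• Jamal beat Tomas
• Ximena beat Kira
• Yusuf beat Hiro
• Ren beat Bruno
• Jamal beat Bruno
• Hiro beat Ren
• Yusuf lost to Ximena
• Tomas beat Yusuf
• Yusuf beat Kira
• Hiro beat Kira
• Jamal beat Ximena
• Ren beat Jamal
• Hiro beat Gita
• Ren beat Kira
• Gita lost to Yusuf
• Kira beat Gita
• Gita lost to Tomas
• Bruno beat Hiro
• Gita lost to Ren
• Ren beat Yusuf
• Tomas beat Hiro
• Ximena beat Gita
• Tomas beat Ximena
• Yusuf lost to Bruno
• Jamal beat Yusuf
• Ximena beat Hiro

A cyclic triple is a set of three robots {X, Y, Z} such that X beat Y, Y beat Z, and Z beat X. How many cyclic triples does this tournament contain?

Win totals: Tomas 7, Bruno 4, Gita 0, Ren 6, Kira 2, Ximena 4, Hiro 3, Jamal 7, Yusuf 3.
A robot with w wins dominates both others in C(w,2) triples; summing gives 21 + 6 + 0 + 15 + 1 + 6 + 3 + 21 + 3 = 76 transitive triples.
Total triples C(9,3) = 84, so cyclic triples = 84 − 76 = 8.

8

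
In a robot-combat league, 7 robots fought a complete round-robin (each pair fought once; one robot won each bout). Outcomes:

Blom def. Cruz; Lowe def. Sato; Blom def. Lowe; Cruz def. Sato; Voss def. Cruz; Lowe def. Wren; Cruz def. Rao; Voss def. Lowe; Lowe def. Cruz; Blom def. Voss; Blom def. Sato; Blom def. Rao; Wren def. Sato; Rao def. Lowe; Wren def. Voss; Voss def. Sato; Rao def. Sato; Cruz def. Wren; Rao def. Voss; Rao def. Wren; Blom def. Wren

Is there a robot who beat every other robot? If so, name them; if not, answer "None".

Blom has 6 wins out of 6 opponents — a perfect record.

Blom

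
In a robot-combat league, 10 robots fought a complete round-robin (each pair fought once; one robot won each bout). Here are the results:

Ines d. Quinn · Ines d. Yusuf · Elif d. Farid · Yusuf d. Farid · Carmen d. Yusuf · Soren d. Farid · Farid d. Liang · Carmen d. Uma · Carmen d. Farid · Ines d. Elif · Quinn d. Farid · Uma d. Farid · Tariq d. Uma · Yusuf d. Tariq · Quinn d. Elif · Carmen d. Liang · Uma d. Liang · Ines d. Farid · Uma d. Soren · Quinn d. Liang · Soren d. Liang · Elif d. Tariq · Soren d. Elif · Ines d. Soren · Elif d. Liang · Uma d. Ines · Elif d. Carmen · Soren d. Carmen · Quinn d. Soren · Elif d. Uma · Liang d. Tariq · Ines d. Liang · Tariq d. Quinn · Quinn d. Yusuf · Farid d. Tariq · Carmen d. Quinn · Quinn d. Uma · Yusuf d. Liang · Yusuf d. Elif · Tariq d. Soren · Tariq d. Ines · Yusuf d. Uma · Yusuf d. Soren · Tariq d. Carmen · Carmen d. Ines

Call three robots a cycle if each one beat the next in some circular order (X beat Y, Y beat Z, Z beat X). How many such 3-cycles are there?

Win totals: Farid 2, Elif 5, Yusuf 6, Uma 4, Soren 4, Ines 6, Carmen 6, Liang 1, Tariq 5, Quinn 6.
A robot with w wins dominates both others in C(w,2) triples; summing gives 1 + 10 + 15 + 6 + 6 + 15 + 15 + 0 + 10 + 15 = 93 transitive triples.
Total triples C(10,3) = 120, so cyclic triples = 120 − 93 = 27.

27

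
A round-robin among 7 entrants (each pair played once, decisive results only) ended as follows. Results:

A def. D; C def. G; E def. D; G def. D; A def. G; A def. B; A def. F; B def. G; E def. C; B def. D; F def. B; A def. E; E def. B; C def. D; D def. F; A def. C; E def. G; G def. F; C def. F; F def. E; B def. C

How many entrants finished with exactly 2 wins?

2

Win totals: A 6, B 3, C 3, D 1, E 4, F 2, G 2.
Exactly 2: F, G — 2 entrants.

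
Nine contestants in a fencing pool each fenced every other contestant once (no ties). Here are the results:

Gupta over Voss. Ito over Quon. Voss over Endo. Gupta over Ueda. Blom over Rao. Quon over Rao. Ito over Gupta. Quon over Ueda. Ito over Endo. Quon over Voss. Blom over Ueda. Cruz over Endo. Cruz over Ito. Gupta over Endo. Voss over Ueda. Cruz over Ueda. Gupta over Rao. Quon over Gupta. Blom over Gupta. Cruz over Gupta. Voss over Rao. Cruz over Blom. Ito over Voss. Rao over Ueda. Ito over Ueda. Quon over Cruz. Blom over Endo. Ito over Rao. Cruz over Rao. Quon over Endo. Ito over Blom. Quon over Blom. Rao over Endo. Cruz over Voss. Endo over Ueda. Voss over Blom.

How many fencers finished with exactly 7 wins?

Win totals: Gupta 4, Rao 2, Ito 7, Cruz 7, Quon 7, Endo 1, Blom 4, Voss 4, Ueda 0.
Exactly 7: Ito, Cruz, Quon — 3 fencers.

3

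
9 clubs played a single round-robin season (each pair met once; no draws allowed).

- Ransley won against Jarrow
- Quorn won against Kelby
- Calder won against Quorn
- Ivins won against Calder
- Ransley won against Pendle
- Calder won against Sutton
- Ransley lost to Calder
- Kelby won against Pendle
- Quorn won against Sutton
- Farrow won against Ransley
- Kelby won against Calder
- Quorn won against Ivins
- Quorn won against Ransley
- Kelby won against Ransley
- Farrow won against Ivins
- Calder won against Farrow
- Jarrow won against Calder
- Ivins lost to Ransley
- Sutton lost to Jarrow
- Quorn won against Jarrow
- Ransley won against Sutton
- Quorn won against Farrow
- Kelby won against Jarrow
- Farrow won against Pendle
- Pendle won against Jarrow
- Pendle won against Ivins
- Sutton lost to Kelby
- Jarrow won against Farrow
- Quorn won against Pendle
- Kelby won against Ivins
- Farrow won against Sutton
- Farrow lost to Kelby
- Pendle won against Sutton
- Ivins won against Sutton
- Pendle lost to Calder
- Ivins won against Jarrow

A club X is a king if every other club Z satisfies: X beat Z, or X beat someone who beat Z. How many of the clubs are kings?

3

Kelby reaches everyone (king).
Jarrow cannot reach Kelby in two steps.
Ivins cannot reach Kelby in two steps.
Quorn reaches everyone (king).
Farrow cannot reach Kelby, Quorn in two steps.
Ransley cannot reach Kelby, Quorn in two steps.
Calder reaches everyone (king).
Pendle cannot reach Kelby, Quorn, Ransley in two steps.
Sutton cannot reach Kelby, Jarrow, Ivins, Quorn, Farrow, Ransley, Calder, Pendle in two steps.
Kings: Kelby, Quorn, Calder — 3.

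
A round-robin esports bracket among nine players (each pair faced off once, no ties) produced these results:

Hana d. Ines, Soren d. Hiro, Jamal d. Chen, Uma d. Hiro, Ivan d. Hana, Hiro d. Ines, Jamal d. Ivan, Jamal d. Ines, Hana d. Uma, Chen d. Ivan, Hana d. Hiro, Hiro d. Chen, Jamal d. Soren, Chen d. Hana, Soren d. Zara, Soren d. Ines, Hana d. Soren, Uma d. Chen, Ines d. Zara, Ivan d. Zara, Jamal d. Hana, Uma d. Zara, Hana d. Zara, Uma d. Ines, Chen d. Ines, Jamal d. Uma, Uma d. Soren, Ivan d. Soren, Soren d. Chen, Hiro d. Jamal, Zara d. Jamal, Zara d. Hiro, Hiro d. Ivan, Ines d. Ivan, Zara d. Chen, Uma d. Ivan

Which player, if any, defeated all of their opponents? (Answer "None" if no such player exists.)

None

Highest win total is Uma with 6 (out of 8 possible).
Uma lost to Hana, Jamal, so no player went undefeated.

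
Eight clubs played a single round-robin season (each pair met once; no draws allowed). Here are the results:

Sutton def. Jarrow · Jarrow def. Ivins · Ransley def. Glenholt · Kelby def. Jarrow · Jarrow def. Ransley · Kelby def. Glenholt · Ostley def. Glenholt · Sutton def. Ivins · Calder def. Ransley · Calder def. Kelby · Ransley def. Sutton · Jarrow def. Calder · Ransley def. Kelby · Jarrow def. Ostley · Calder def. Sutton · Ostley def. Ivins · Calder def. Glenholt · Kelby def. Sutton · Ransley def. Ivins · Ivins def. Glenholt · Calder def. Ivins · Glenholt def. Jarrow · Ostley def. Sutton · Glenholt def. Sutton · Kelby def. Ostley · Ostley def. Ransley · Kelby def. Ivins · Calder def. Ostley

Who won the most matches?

Win totals: Jarrow 4, Ivins 1, Sutton 2, Kelby 5, Ostley 4, Ransley 4, Glenholt 2, Calder 6.
Calder leads with 6 wins (next highest: 5).

Calder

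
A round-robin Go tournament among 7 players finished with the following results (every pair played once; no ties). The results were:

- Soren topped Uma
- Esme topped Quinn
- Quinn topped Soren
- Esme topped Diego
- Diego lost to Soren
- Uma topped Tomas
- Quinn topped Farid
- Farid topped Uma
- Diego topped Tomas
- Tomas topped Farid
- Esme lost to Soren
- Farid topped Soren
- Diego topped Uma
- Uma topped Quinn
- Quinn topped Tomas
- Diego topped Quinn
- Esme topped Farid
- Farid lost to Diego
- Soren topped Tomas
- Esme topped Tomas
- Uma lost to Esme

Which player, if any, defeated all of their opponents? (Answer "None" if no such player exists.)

None

Highest win total is Esme with 5 (out of 6 possible).
Esme lost to Soren, so no player went undefeated.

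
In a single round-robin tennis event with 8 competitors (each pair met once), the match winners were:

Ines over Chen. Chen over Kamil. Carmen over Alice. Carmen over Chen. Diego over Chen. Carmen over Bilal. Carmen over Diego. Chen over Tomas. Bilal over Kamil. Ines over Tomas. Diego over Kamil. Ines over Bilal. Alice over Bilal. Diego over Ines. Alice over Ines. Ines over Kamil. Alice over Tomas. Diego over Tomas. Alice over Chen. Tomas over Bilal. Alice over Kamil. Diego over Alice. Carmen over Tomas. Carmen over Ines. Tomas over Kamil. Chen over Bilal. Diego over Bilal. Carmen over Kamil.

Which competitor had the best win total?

Carmen

Win totals: Bilal 1, Ines 4, Alice 5, Chen 3, Carmen 7, Tomas 2, Kamil 0, Diego 6.
Carmen leads with 7 wins (next highest: 6).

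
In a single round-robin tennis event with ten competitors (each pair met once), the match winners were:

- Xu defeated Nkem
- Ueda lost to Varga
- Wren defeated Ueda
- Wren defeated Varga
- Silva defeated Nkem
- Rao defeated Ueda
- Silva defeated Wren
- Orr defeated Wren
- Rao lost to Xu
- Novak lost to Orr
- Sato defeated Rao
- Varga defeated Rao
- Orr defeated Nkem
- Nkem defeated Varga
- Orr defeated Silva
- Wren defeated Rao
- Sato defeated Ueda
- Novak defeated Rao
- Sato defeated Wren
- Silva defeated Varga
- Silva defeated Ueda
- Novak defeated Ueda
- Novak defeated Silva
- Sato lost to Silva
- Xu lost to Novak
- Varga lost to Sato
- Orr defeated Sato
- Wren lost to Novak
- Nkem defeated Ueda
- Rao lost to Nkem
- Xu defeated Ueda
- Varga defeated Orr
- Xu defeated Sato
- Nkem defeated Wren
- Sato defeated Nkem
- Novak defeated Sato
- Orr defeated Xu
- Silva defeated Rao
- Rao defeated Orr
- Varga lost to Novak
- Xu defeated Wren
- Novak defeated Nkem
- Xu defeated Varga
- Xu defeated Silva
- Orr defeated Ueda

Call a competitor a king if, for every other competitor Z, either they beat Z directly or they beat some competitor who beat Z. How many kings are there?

3

Varga reaches everyone (king).
Orr reaches everyone (king).
Silva cannot reach Xu, Novak in two steps.
Xu cannot reach Novak in two steps.
Ueda cannot reach Varga, Orr, Silva, Xu, Wren, Nkem, Novak, Sato, Rao in two steps.
Wren cannot reach Silva, Xu, Nkem, Novak, Sato in two steps.
Nkem cannot reach Silva, Xu, Novak, Sato in two steps.
Novak reaches everyone (king).
Sato cannot reach Silva, Xu, Novak in two steps.
Rao cannot reach Varga in two steps.
Kings: Varga, Orr, Novak — 3.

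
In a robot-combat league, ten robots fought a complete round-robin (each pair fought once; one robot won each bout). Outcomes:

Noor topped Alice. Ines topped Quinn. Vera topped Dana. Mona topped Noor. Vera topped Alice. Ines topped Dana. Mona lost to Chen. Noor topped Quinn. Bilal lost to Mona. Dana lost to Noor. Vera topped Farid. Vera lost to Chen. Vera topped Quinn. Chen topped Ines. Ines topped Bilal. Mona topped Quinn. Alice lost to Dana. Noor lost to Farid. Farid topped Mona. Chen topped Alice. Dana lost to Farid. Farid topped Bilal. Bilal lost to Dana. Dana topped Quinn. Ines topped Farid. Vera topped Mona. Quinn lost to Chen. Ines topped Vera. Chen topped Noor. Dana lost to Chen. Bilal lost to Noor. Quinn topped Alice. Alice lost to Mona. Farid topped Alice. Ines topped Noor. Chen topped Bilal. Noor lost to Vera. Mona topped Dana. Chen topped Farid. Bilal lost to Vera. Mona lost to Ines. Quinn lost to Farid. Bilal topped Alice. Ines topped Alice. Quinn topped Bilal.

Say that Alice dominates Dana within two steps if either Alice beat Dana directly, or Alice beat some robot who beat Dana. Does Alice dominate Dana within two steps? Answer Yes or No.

Alice did not beat Dana directly.
Alice beat no one, so there is no intermediate robot.

No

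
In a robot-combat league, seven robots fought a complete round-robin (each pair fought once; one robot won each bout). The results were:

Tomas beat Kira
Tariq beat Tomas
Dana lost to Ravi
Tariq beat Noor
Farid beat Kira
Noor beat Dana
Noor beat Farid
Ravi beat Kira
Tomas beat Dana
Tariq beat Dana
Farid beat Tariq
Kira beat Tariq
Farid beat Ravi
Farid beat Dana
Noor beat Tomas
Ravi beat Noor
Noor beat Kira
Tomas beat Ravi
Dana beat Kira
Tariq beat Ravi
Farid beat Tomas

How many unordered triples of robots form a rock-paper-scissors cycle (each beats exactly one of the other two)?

Win totals: Farid 5, Tariq 4, Noor 4, Dana 1, Ravi 3, Kira 1, Tomas 3.
A robot with w wins dominates both others in C(w,2) triples; summing gives 10 + 6 + 6 + 0 + 3 + 0 + 3 = 28 transitive triples.
Total triples C(7,3) = 35, so cyclic triples = 35 − 28 = 7.

7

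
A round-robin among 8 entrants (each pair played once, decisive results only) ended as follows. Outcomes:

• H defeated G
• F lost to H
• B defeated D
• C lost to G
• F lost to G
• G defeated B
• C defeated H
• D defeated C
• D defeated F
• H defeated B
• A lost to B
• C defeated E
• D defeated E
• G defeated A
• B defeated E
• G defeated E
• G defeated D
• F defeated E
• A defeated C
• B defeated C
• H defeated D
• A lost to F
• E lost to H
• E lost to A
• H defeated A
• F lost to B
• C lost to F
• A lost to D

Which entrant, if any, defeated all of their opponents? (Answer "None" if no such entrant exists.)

None

Highest win total is H with 6 (out of 7 possible).
H lost to C, so no entrant went undefeated.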